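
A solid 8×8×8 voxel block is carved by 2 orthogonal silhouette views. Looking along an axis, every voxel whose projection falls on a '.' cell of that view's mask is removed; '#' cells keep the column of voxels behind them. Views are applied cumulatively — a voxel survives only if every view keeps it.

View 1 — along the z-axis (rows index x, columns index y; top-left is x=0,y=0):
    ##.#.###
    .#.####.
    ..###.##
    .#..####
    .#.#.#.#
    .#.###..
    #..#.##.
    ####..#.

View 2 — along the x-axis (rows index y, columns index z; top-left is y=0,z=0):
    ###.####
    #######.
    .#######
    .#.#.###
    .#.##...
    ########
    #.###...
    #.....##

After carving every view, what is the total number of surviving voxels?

full grid |V| = 512
V1 z: intersect with XY mask (38 set) -- 304 left
V2 x: intersect with YZ mask (44 set) -- 208 left

voxel count = 208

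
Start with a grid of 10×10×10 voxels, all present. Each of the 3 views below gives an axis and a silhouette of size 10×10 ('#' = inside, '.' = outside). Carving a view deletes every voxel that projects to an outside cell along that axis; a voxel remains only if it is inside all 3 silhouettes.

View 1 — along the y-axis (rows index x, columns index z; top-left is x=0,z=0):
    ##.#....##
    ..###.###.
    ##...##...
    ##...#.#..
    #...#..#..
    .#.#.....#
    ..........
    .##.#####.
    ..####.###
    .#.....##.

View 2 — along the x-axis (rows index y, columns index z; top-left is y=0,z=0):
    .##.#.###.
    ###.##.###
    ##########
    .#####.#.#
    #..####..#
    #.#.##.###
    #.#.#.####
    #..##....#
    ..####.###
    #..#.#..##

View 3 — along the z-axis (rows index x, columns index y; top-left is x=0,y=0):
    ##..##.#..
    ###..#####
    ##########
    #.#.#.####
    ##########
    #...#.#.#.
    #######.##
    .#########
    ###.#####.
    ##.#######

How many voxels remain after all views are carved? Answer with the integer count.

|visual hull| = 210

before carving: 1000 voxels (10×10×10)
carve view 1 (along y, XZ-mask fill 42/100): 420 voxels remain
carve view 2 (along x, YZ-mask fill 67/100): 277 voxels remain
carve view 3 (along z, XY-mask fill 79/100): 210 voxels remain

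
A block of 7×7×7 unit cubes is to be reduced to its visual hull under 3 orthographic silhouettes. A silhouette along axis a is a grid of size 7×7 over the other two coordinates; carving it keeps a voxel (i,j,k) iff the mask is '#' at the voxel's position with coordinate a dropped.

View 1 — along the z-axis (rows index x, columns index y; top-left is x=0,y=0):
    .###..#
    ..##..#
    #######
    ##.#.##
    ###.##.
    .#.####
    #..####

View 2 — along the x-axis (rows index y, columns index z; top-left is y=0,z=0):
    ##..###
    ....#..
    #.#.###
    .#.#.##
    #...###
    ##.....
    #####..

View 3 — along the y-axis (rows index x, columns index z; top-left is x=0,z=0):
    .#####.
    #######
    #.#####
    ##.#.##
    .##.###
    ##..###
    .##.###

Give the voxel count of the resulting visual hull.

100 voxels

full grid |V| = 343
V1 z: intersect with XY mask (34 set) -- 238 left
V2 x: intersect with YZ mask (26 set) -- 125 left
V3 y: intersect with XZ mask (38 set) -- 100 left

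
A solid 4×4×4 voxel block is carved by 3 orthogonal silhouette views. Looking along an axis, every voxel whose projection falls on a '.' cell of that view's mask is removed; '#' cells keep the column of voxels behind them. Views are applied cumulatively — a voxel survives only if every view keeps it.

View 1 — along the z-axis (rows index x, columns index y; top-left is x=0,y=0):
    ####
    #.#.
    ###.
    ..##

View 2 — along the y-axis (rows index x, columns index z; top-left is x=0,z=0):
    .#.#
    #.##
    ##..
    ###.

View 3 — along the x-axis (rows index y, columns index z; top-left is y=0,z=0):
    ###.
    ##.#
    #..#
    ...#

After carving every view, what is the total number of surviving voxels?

|visual hull| = 15

before carving: 64 voxels (4×4×4)
carve view 1 (along z, XY-mask fill 11/16): 44 voxels remain
carve view 2 (along y, XZ-mask fill 10/16): 26 voxels remain
carve view 3 (along x, YZ-mask fill 9/16): 15 voxels remain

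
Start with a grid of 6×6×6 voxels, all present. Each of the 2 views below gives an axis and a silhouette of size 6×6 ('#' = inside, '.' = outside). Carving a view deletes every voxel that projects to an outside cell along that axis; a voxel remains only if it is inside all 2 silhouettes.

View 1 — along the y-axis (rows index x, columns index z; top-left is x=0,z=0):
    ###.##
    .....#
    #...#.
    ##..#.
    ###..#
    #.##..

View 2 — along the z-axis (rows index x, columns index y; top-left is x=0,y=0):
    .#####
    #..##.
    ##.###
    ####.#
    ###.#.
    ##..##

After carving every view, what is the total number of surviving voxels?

|visual hull| = 81

start: 6×6×6 = 216 voxels
after view 1 [y-axis, 18 of 36 cells solid] → remaining = 108
after view 2 [z-axis, 26 of 36 cells solid] → remaining = 81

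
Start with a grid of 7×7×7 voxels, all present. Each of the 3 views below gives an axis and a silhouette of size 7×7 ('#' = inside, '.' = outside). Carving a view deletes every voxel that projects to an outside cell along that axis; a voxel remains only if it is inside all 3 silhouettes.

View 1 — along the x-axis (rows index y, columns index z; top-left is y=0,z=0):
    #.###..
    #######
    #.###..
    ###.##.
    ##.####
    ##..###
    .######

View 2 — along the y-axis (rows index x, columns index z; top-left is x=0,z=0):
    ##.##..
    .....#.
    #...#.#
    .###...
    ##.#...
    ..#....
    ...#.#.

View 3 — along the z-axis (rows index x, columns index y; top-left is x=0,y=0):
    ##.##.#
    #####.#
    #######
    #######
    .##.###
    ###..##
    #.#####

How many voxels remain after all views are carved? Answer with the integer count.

start: 7×7×7 = 343 voxels
carve view 1 (along x, YZ-mask fill 37/49): 259 voxels remain
carve view 2 (along y, XZ-mask fill 17/49): 91 voxels remain
carve view 3 (along z, XY-mask fill 41/49): 77 voxels remain

voxel count = 77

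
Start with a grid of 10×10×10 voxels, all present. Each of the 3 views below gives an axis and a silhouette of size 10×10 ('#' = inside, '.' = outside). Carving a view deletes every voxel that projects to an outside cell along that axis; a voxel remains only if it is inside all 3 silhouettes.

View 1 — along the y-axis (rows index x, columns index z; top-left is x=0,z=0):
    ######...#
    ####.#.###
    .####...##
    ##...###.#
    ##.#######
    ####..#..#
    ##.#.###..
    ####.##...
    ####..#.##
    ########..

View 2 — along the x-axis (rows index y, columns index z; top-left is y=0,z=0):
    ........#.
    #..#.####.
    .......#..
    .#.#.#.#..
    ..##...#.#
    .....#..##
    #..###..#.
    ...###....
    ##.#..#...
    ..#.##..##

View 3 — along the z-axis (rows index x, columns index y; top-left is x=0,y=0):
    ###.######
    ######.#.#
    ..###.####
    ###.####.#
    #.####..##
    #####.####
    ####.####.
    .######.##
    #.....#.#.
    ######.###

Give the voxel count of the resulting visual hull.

|visual hull| = 184

before carving: 1000 voxels (10×10×10)
step 1: project along y, AND mask (69/100) → |grid| = 690
step 2: project along x, AND mask (36/100) → |grid| = 244
step 3: project along z, AND mask (76/100) → |grid| = 184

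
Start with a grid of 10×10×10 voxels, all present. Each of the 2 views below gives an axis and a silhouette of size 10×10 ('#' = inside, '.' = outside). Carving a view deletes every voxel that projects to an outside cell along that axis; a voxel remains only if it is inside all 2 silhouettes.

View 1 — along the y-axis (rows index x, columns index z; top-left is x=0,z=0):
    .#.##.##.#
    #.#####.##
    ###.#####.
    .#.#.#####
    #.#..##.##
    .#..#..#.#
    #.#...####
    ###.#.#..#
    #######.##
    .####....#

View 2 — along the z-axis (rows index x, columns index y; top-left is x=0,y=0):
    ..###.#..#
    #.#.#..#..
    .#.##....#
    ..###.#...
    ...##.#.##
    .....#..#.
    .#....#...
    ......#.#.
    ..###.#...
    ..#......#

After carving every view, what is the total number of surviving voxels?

voxel count = 230

before carving: 1000 voxels (10×10×10)
after view 1 [y-axis, 65 of 100 cells solid] → remaining = 650
after view 2 [z-axis, 34 of 100 cells solid] → remaining = 230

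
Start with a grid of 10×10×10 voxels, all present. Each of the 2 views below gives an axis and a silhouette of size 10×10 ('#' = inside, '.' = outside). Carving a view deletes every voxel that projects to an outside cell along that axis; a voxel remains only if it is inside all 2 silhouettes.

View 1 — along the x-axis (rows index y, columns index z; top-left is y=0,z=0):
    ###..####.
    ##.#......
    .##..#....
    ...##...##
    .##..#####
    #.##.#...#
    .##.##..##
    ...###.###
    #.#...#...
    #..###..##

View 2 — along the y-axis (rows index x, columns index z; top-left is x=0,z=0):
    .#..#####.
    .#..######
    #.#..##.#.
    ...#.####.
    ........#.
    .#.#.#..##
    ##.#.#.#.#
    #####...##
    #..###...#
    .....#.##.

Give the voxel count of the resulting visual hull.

full grid |V| = 1000
carve view 1 (along x, YZ-mask fill 50/100): 500 voxels remain
carve view 2 (along y, XZ-mask fill 50/100): 259 voxels remain

259 voxels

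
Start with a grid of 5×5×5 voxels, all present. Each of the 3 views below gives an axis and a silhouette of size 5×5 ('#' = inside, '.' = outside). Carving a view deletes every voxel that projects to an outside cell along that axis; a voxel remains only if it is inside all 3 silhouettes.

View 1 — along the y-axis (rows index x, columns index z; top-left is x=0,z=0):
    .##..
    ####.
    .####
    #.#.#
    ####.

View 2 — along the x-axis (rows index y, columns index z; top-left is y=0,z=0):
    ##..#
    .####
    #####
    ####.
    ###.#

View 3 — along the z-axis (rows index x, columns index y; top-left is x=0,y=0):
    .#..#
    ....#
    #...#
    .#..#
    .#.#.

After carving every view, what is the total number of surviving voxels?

full grid |V| = 125
carve view 1 (along y, XZ-mask fill 17/25): 85 voxels remain
carve view 2 (along x, YZ-mask fill 20/25): 69 voxels remain
carve view 3 (along z, XY-mask fill 9/25): 24 voxels remain

24 voxels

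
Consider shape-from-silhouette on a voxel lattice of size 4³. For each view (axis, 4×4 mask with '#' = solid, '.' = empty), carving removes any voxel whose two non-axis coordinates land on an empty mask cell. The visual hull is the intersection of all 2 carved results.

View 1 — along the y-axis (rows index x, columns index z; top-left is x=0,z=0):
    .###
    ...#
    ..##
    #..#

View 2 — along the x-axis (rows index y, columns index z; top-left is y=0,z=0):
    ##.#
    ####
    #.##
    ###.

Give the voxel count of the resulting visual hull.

full grid |V| = 64
step 1: project along y, AND mask (8/16) → |grid| = 32
step 2: project along x, AND mask (13/16) → |grid| = 25

25 voxels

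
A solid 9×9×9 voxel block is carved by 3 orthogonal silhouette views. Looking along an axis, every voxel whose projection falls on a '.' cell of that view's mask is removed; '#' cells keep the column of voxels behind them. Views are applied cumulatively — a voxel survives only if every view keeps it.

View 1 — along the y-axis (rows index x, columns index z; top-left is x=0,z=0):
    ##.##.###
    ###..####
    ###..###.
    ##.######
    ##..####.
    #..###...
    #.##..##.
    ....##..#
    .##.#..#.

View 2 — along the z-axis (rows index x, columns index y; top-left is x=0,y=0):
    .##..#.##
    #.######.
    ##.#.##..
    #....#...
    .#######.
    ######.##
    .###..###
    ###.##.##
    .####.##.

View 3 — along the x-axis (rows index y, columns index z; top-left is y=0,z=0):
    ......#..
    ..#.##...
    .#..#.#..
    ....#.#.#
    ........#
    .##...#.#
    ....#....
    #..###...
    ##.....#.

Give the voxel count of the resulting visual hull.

voxel count = 79

initial block: 9^3 = 729
carve view 1 (along y, XZ-mask fill 50/81): 450 voxels remain
carve view 2 (along z, XY-mask fill 53/81): 279 voxels remain
carve view 3 (along x, YZ-mask fill 23/81): 79 voxels remain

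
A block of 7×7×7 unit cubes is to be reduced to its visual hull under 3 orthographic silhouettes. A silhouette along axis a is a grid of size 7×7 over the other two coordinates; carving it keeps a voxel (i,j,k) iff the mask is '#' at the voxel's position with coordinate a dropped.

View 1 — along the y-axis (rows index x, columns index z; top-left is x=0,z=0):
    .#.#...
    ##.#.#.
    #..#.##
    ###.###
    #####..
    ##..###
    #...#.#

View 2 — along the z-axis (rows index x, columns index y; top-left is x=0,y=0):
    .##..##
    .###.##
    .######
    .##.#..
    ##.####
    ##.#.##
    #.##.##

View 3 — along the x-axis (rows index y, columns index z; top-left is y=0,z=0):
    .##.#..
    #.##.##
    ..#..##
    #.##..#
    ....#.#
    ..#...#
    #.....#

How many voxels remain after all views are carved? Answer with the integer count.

before carving: 343 voxels (7×7×7)
step 1: project along y, AND mask (29/49) → |grid| = 203
step 2: project along z, AND mask (34/49) → |grid| = 140
step 3: project along x, AND mask (21/49) → |grid| = 59

remaining voxels: 59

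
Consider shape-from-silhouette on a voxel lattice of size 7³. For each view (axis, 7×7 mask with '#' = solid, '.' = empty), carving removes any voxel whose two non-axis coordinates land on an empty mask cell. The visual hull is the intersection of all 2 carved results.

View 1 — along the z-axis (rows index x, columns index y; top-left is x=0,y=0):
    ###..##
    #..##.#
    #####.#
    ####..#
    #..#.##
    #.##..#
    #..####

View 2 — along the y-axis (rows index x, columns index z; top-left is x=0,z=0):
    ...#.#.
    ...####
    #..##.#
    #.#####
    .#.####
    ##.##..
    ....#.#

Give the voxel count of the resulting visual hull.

|visual hull| = 126

initial block: 7^3 = 343
  1. axis=2 (XY plane), |mask|=33  ⇒  voxels=231
  2. axis=1 (XZ plane), |mask|=27  ⇒  voxels=126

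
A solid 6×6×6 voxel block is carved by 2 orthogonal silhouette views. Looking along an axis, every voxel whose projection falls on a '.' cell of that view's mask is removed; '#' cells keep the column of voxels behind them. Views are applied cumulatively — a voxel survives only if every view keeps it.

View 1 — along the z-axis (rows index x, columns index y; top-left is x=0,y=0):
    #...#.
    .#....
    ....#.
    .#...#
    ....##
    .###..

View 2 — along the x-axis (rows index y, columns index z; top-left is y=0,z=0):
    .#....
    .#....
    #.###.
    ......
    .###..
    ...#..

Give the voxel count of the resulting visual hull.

19 voxels

full grid |V| = 216
V1 z: intersect with XY mask (11 set) -- 66 left
V2 x: intersect with YZ mask (10 set) -- 19 left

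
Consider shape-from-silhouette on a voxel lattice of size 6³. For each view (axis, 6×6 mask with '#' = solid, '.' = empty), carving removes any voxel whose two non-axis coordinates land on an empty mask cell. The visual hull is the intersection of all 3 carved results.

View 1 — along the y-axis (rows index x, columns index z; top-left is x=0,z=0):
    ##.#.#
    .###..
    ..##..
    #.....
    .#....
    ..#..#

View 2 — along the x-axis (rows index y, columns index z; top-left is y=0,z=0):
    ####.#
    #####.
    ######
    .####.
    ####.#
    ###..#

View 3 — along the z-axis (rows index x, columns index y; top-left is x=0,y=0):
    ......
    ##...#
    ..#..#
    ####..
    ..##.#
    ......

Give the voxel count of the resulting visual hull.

start: 6×6×6 = 216 voxels
step 1: project along y, AND mask (13/36) → |grid| = 78
step 2: project along x, AND mask (29/36) → |grid| = 69
step 3: project along z, AND mask (12/36) → |grid| = 17

voxel count = 17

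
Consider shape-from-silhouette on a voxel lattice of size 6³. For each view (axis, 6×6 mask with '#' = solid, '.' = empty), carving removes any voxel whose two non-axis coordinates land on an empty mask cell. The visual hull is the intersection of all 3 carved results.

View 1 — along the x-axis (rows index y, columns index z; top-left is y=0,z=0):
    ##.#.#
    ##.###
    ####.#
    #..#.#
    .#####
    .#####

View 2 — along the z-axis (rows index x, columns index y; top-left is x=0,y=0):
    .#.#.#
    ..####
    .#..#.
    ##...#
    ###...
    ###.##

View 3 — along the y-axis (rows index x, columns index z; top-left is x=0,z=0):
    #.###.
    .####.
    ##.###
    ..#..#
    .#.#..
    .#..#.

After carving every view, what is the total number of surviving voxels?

before carving: 216 voxels (6×6×6)
carve view 1 (along x, YZ-mask fill 27/36): 162 voxels remain
carve view 2 (along z, XY-mask fill 20/36): 93 voxels remain
carve view 3 (along y, XZ-mask fill 19/36): 47 voxels remain

voxel count = 47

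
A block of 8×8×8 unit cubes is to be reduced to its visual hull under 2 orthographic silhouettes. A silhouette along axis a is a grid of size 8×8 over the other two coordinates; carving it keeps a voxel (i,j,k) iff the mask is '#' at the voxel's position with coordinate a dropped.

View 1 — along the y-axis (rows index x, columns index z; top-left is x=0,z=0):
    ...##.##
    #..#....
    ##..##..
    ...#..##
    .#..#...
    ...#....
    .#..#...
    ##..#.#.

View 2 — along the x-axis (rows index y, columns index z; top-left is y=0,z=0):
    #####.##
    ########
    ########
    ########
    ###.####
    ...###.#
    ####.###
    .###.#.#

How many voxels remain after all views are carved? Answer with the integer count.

remaining voxels: 145

full grid |V| = 512
  1. axis=1 (XZ plane), |mask|=22  ⇒  voxels=176
  2. axis=0 (YZ plane), |mask|=54  ⇒  voxels=145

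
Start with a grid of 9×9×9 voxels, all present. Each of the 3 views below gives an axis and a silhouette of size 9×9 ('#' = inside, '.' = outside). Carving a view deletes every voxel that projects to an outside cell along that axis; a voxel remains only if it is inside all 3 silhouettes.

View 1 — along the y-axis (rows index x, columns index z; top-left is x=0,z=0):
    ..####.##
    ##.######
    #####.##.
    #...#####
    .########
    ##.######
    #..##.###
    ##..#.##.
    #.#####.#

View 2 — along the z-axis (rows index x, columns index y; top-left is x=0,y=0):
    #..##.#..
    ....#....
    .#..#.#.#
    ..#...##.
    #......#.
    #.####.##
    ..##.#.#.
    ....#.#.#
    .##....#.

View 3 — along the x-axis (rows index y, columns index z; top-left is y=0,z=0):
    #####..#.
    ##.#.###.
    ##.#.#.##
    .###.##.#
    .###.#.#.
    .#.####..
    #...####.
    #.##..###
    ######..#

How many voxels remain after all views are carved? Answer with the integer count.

|visual hull| = 133

start: 9×9×9 = 729 voxels
[1] y-view keeps 61 columns → grid now 549
[2] z-view keeps 31 columns → grid now 210
[3] x-view keeps 52 columns → grid now 133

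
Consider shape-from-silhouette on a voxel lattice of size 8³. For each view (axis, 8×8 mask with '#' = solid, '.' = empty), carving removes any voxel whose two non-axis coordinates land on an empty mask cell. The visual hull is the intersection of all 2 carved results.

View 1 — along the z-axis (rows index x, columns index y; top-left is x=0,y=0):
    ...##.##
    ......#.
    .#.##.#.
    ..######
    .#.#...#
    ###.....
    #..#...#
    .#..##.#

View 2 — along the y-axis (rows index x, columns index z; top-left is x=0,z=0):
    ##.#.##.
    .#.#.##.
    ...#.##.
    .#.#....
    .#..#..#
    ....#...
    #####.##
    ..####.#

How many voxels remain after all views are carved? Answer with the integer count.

remaining voxels: 101

before carving: 512 voxels (8×8×8)
V1 z: intersect with XY mask (28 set) -- 224 left
V2 y: intersect with XZ mask (30 set) -- 101 left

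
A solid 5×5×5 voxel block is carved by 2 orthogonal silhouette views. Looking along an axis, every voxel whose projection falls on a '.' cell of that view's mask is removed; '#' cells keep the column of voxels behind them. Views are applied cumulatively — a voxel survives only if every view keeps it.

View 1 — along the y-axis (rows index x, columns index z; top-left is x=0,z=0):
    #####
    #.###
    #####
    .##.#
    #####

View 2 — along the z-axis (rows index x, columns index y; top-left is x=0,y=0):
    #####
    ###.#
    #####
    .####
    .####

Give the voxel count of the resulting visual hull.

before carving: 125 voxels (5×5×5)
  1. axis=1 (XZ plane), |mask|=22  ⇒  voxels=110
  2. axis=2 (XY plane), |mask|=22  ⇒  voxels=98

remaining voxels: 98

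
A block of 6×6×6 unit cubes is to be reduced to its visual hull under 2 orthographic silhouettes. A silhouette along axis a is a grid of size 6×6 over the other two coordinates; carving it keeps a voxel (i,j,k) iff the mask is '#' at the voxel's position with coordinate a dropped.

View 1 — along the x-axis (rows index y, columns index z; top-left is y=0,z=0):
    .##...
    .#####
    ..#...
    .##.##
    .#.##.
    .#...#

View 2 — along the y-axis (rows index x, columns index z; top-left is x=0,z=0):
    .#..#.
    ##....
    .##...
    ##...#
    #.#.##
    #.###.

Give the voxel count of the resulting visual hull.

49 voxels

start: 6×6×6 = 216 voxels
V1 x: intersect with YZ mask (17 set) -- 102 left
V2 y: intersect with XZ mask (17 set) -- 49 left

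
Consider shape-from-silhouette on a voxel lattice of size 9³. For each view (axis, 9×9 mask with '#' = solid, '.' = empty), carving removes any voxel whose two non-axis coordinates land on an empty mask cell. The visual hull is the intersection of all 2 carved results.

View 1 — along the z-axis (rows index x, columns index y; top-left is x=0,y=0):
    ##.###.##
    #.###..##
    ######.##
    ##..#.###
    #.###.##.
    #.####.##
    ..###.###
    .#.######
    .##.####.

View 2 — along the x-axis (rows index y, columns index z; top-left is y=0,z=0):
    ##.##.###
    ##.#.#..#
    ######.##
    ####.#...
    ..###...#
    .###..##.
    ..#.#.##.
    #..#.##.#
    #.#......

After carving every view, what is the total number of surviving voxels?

before carving: 729 voxels (9×9×9)
V1 z: intersect with XY mask (59 set) -- 531 left
V2 x: intersect with YZ mask (45 set) -- 290 left

remaining voxels: 290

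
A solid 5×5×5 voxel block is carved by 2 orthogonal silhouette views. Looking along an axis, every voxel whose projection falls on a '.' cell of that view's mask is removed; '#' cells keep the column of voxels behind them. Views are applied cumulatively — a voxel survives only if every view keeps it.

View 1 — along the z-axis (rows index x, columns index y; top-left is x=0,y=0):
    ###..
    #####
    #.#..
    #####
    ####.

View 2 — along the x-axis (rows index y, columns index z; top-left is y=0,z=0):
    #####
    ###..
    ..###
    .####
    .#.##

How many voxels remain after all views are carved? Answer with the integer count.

|visual hull| = 70

initial block: 5^3 = 125
  1. axis=2 (XY plane), |mask|=19  ⇒  voxels=95
  2. axis=0 (YZ plane), |mask|=18  ⇒  voxels=70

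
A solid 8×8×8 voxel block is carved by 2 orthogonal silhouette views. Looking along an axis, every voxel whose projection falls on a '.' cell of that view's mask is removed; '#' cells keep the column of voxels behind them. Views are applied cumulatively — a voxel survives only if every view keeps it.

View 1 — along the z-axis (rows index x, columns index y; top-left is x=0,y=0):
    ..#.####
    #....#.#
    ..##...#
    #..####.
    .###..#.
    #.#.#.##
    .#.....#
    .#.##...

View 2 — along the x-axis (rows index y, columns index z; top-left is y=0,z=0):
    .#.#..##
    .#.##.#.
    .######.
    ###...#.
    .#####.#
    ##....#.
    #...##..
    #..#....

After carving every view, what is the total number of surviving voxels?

voxel count = 119

full grid |V| = 512
step 1: project along z, AND mask (30/64) → |grid| = 240
step 2: project along x, AND mask (32/64) → |grid| = 119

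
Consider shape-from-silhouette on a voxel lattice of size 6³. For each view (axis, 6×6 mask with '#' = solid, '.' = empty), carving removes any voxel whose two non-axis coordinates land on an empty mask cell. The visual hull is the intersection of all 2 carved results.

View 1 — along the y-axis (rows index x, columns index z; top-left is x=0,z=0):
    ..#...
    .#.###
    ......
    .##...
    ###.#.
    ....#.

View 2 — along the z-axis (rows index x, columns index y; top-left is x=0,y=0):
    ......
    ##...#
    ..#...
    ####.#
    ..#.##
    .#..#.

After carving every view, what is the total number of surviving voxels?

36 voxels

start: 6×6×6 = 216 voxels
after view 1 [y-axis, 12 of 36 cells solid] → remaining = 72
after view 2 [z-axis, 14 of 36 cells solid] → remaining = 36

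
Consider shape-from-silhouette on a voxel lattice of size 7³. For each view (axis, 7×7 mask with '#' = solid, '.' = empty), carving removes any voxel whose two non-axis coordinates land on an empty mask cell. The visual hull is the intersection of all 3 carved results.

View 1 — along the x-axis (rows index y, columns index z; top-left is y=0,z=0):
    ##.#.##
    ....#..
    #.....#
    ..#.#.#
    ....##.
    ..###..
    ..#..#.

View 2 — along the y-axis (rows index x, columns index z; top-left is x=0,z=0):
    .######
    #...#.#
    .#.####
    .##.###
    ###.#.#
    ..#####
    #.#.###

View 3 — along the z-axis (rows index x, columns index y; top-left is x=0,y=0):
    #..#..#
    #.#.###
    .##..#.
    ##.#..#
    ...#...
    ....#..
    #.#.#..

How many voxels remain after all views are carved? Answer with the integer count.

before carving: 343 voxels (7×7×7)
V1 x: intersect with YZ mask (18 set) -- 126 left
V2 y: intersect with XZ mask (34 set) -- 95 left
V3 z: intersect with XY mask (20 set) -- 40 left

40 voxels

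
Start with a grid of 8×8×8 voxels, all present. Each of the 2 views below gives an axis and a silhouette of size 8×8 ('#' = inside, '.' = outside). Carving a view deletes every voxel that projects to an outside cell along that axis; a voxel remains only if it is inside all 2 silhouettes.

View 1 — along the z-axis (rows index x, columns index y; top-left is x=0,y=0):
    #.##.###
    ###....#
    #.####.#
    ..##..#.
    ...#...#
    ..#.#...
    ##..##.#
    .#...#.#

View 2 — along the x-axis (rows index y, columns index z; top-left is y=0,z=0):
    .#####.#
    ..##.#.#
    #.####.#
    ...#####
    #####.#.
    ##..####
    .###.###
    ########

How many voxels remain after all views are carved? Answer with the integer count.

initial block: 8^3 = 512
[1] z-view keeps 31 columns → grid now 248
[2] x-view keeps 47 columns → grid now 188

188 voxels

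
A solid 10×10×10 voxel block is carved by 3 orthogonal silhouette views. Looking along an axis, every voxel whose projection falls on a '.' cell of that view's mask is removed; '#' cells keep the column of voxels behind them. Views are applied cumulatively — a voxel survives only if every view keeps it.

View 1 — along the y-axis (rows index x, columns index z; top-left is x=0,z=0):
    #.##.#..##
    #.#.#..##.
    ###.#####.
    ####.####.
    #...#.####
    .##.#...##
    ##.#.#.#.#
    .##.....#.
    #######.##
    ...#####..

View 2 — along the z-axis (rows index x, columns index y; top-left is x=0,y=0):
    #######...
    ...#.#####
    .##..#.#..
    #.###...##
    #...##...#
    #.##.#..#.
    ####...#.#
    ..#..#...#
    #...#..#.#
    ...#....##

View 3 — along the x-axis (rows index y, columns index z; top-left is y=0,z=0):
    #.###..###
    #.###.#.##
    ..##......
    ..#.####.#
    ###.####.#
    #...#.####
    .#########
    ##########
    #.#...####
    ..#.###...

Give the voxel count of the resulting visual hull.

voxel count = 181

before carving: 1000 voxels (10×10×10)
after view 1 [y-axis, 61 of 100 cells solid] → remaining = 610
after view 2 [z-axis, 48 of 100 cells solid] → remaining = 297
after view 3 [x-axis, 65 of 100 cells solid] → remaining = 181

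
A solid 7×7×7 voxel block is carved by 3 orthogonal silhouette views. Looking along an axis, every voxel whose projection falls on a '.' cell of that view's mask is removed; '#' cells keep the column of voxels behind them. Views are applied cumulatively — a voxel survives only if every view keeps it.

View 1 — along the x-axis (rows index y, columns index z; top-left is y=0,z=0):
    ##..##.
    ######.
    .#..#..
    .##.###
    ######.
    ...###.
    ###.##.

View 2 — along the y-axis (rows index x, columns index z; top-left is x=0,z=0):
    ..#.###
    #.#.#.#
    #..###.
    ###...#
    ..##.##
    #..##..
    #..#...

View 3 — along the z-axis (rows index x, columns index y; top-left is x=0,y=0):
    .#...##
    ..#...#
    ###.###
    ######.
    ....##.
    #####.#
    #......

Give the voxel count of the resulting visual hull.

60 voxels

start: 7×7×7 = 343 voxels
[1] x-view keeps 31 columns → grid now 217
[2] y-view keeps 25 columns → grid now 104
[3] z-view keeps 26 columns → grid now 60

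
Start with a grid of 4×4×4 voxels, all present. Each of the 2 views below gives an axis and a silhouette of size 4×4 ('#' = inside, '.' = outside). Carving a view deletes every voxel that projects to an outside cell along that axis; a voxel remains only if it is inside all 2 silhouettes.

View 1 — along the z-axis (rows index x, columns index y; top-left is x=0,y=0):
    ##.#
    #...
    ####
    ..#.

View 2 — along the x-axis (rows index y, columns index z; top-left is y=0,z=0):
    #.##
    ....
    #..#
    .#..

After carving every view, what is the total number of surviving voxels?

full grid |V| = 64
after view 1 [z-axis, 9 of 16 cells solid] → remaining = 36
after view 2 [x-axis, 6 of 16 cells solid] → remaining = 15

15 voxels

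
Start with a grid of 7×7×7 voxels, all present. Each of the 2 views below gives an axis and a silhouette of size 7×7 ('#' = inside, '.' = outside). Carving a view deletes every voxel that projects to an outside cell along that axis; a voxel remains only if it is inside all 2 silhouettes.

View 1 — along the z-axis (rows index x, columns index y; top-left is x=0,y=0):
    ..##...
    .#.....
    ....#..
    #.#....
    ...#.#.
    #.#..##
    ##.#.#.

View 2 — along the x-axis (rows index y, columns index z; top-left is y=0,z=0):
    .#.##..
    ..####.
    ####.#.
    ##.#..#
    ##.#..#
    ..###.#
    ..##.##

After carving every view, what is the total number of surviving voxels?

start: 7×7×7 = 343 voxels
carve view 1 (along z, XY-mask fill 16/49): 112 voxels remain
carve view 2 (along x, YZ-mask fill 28/49): 64 voxels remain

voxel count = 64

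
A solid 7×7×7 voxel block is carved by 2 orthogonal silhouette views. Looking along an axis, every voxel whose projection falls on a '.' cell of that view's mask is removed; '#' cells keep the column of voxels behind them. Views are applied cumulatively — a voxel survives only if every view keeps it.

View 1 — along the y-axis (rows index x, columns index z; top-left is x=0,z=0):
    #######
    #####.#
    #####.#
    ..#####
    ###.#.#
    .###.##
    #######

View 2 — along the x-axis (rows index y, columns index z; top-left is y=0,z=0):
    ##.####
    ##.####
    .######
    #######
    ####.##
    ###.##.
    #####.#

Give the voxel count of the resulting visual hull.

remaining voxels: 245

start: 7×7×7 = 343 voxels
carve view 1 (along y, XZ-mask fill 41/49): 287 voxels remain
carve view 2 (along x, YZ-mask fill 42/49): 245 voxels remain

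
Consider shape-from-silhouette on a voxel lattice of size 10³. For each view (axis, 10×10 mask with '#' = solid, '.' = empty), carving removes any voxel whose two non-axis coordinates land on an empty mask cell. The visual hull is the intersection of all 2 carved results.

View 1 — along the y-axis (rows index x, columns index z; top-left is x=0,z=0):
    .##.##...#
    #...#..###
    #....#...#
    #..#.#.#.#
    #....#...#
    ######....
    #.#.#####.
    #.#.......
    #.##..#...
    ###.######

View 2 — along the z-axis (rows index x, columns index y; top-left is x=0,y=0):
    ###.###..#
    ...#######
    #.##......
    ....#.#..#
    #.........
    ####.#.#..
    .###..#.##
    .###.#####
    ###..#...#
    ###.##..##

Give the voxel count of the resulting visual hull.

remaining voxels: 274

before carving: 1000 voxels (10×10×10)
after view 1 [y-axis, 49 of 100 cells solid] → remaining = 490
after view 2 [z-axis, 53 of 100 cells solid] → remaining = 274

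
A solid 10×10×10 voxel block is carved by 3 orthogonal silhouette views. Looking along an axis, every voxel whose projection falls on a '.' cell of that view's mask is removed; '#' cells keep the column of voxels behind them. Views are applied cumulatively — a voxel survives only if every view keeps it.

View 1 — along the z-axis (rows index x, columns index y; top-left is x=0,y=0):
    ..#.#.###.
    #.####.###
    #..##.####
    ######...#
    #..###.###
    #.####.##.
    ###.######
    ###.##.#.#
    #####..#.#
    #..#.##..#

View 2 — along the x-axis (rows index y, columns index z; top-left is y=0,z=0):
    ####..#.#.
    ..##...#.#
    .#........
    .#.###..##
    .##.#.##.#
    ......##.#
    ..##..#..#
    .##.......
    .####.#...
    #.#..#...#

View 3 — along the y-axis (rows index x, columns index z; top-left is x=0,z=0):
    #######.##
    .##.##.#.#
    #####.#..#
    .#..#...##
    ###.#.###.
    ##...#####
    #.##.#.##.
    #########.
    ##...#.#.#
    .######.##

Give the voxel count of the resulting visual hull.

remaining voxels: 197

start: 10×10×10 = 1000 voxels
[1] z-view keeps 69 columns → grid now 690
[2] x-view keeps 41 columns → grid now 288
[3] y-view keeps 68 columns → grid now 197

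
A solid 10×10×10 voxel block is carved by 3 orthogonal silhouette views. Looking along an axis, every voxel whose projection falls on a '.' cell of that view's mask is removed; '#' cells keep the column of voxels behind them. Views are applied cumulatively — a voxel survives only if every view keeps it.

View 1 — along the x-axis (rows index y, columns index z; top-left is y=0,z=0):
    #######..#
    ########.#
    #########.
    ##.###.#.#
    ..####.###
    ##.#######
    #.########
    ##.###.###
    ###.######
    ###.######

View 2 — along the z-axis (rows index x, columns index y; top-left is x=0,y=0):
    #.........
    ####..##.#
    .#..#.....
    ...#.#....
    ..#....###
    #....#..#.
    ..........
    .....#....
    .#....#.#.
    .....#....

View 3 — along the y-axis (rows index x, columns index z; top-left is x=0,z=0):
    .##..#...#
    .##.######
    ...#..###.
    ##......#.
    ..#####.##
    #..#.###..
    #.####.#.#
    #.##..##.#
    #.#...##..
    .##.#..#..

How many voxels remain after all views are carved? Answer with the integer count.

remaining voxels: 117

initial block: 10^3 = 1000
carve view 1 (along x, YZ-mask fill 84/100): 840 voxels remain
carve view 2 (along z, XY-mask fill 24/100): 205 voxels remain
carve view 3 (along y, XZ-mask fill 52/100): 117 voxels remain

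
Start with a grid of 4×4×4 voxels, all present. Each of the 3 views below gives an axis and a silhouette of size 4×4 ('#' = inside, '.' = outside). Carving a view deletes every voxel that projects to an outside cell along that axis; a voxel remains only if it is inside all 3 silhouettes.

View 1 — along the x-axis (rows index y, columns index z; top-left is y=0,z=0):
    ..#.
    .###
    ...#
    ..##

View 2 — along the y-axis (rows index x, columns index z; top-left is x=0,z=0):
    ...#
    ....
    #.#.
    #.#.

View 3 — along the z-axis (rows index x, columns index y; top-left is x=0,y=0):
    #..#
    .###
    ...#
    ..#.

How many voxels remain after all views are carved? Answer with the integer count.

initial block: 4^3 = 64
step 1: project along x, AND mask (7/16) → |grid| = 28
step 2: project along y, AND mask (5/16) → |grid| = 9
step 3: project along z, AND mask (7/16) → |grid| = 2

|visual hull| = 2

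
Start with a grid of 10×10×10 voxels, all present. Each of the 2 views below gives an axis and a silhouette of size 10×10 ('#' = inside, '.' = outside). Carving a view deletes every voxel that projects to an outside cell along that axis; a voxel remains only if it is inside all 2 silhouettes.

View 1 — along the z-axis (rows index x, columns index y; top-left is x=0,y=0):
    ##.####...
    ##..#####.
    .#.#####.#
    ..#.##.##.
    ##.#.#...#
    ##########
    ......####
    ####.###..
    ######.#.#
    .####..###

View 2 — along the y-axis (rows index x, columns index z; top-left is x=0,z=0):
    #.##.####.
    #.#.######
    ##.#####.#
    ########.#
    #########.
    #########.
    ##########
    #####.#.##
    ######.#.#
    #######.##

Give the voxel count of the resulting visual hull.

|visual hull| = 557

start: 10×10×10 = 1000 voxels
carve view 1 (along z, XY-mask fill 66/100): 660 voxels remain
carve view 2 (along y, XZ-mask fill 85/100): 557 voxels remain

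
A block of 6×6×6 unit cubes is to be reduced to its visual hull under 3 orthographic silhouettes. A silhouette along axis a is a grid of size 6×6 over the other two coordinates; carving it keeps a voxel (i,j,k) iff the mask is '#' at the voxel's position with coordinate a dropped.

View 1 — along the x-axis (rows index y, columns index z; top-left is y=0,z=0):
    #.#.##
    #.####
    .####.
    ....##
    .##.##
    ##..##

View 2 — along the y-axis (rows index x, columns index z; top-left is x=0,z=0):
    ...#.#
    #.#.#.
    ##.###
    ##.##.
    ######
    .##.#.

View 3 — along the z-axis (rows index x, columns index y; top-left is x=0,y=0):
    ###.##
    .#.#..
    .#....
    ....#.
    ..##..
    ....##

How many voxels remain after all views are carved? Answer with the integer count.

full grid |V| = 216
  1. axis=0 (YZ plane), |mask|=23  ⇒  voxels=138
  2. axis=1 (XZ plane), |mask|=23  ⇒  voxels=89
  3. axis=2 (XY plane), |mask|=13  ⇒  voxels=27

voxel count = 27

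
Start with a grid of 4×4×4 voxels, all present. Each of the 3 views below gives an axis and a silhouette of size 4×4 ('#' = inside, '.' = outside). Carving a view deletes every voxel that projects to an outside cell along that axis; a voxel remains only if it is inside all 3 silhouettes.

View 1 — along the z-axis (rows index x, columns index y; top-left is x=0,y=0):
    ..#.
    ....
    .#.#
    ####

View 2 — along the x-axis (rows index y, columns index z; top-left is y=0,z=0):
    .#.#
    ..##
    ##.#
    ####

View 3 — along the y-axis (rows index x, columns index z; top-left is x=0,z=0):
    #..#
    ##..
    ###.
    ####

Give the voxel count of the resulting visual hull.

initial block: 4^3 = 64
step 1: project along z, AND mask (7/16) → |grid| = 28
step 2: project along x, AND mask (11/16) → |grid| = 20
step 3: project along y, AND mask (11/16) → |grid| = 17

|visual hull| = 17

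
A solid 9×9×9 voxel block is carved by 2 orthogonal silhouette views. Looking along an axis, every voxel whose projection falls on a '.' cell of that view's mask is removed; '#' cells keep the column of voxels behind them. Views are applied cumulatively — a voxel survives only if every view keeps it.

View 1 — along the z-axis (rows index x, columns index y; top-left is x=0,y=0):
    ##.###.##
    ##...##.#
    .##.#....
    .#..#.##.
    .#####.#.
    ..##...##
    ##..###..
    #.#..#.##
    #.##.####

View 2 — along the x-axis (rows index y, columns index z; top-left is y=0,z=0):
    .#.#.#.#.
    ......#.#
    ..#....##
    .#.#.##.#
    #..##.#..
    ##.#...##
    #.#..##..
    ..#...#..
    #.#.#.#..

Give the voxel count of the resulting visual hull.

|visual hull| = 165

full grid |V| = 729
  1. axis=2 (XY plane), |mask|=46  ⇒  voxels=414
  2. axis=0 (YZ plane), |mask|=33  ⇒  voxels=165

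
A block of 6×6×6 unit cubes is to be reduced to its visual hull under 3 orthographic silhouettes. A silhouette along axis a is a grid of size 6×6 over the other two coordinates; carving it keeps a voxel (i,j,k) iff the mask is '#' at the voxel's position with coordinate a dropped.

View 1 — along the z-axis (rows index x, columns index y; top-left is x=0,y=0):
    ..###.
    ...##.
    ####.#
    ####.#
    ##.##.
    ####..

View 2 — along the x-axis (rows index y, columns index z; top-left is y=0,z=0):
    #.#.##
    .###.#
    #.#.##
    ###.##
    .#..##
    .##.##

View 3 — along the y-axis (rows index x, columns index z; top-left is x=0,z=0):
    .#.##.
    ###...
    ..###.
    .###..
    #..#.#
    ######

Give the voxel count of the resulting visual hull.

|visual hull| = 52

full grid |V| = 216
  1. axis=2 (XY plane), |mask|=23  ⇒  voxels=138
  2. axis=0 (YZ plane), |mask|=24  ⇒  voxels=95
  3. axis=1 (XZ plane), |mask|=21  ⇒  voxels=52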